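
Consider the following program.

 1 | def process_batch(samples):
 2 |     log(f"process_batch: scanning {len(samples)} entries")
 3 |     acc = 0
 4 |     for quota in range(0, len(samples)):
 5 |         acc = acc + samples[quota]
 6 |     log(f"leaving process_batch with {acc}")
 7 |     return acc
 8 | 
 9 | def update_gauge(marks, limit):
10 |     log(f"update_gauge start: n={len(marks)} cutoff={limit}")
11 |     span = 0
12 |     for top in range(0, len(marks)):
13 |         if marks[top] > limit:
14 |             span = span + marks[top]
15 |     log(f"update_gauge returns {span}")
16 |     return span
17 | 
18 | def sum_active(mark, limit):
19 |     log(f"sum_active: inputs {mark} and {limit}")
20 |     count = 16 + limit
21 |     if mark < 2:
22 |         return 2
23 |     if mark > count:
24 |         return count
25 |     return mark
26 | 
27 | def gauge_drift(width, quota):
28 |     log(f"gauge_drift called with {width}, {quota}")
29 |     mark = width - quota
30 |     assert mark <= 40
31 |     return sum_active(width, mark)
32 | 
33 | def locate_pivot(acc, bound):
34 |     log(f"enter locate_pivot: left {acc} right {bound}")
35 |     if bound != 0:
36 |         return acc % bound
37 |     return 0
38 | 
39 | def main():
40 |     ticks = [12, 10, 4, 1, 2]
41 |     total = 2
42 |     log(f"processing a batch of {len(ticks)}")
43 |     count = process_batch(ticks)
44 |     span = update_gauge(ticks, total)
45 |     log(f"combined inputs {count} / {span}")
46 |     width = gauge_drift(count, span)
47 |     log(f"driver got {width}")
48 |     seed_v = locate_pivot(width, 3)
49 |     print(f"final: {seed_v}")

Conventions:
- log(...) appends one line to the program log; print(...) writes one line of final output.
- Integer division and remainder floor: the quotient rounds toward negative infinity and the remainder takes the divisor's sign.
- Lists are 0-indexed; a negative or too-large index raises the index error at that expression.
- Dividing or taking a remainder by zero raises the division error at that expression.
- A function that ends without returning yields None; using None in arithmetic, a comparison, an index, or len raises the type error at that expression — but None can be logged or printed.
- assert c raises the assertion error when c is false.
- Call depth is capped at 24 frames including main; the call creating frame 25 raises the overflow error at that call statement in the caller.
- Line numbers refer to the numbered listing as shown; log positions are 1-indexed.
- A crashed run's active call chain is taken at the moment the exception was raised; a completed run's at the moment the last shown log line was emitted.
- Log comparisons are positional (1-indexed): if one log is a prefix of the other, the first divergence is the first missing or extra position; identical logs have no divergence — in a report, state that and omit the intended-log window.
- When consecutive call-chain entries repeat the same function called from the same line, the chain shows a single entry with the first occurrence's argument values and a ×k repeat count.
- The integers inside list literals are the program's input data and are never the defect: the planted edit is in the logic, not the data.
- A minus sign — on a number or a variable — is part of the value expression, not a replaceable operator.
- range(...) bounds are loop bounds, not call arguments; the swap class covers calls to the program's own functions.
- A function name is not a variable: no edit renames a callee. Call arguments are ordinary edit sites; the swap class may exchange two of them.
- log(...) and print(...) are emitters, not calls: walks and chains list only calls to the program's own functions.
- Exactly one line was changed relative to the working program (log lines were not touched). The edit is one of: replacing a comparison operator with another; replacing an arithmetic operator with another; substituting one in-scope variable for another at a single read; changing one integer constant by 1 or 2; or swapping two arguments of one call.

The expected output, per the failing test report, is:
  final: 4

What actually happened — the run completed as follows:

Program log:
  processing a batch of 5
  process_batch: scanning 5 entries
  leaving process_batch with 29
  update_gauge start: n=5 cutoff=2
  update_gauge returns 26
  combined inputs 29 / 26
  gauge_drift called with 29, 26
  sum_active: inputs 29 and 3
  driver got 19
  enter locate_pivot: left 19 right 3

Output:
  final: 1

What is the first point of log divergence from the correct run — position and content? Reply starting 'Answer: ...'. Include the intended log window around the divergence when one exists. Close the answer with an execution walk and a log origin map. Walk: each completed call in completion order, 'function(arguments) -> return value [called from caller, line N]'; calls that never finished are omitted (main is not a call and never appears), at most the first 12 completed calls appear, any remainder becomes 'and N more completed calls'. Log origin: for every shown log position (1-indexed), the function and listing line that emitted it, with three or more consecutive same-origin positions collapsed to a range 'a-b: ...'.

Answer: position 10 — the shown line 'enter locate_pivot: left 19 right 3' should read 'enter locate_pivot: left 19 right 5'.
Intended log window:
  8: sum_active: inputs 29 and 3
  9: driver got 19
  10: enter locate_pivot: left 19 right 5
Execution walk:
  process_batch([12, 10, 4, 1, 2]) -> 29  [called from main, line 43]
  update_gauge([12, 10, 4, 1, 2], 2) -> 26  [called from main, line 44]
  sum_active(29, 3) -> 19  [called from gauge_drift, line 31]
  gauge_drift(29, 26) -> 19  [called from main, line 46]
  locate_pivot(19, 3) -> 1  [called from main, line 48]
Log origins:
  1: emitted by main (line 42)
  2: emitted by process_batch (line 2)
  3: emitted by process_batch (line 6)
  4: emitted by update_gauge (line 10)
  5: emitted by update_gauge (line 15)
  6: emitted by main (line 45)
  7: emitted by gauge_drift (line 28)
  8: emitted by sum_active (line 19)
  9: emitted by main (line 47)
  10: emitted by locate_pivot (line 34)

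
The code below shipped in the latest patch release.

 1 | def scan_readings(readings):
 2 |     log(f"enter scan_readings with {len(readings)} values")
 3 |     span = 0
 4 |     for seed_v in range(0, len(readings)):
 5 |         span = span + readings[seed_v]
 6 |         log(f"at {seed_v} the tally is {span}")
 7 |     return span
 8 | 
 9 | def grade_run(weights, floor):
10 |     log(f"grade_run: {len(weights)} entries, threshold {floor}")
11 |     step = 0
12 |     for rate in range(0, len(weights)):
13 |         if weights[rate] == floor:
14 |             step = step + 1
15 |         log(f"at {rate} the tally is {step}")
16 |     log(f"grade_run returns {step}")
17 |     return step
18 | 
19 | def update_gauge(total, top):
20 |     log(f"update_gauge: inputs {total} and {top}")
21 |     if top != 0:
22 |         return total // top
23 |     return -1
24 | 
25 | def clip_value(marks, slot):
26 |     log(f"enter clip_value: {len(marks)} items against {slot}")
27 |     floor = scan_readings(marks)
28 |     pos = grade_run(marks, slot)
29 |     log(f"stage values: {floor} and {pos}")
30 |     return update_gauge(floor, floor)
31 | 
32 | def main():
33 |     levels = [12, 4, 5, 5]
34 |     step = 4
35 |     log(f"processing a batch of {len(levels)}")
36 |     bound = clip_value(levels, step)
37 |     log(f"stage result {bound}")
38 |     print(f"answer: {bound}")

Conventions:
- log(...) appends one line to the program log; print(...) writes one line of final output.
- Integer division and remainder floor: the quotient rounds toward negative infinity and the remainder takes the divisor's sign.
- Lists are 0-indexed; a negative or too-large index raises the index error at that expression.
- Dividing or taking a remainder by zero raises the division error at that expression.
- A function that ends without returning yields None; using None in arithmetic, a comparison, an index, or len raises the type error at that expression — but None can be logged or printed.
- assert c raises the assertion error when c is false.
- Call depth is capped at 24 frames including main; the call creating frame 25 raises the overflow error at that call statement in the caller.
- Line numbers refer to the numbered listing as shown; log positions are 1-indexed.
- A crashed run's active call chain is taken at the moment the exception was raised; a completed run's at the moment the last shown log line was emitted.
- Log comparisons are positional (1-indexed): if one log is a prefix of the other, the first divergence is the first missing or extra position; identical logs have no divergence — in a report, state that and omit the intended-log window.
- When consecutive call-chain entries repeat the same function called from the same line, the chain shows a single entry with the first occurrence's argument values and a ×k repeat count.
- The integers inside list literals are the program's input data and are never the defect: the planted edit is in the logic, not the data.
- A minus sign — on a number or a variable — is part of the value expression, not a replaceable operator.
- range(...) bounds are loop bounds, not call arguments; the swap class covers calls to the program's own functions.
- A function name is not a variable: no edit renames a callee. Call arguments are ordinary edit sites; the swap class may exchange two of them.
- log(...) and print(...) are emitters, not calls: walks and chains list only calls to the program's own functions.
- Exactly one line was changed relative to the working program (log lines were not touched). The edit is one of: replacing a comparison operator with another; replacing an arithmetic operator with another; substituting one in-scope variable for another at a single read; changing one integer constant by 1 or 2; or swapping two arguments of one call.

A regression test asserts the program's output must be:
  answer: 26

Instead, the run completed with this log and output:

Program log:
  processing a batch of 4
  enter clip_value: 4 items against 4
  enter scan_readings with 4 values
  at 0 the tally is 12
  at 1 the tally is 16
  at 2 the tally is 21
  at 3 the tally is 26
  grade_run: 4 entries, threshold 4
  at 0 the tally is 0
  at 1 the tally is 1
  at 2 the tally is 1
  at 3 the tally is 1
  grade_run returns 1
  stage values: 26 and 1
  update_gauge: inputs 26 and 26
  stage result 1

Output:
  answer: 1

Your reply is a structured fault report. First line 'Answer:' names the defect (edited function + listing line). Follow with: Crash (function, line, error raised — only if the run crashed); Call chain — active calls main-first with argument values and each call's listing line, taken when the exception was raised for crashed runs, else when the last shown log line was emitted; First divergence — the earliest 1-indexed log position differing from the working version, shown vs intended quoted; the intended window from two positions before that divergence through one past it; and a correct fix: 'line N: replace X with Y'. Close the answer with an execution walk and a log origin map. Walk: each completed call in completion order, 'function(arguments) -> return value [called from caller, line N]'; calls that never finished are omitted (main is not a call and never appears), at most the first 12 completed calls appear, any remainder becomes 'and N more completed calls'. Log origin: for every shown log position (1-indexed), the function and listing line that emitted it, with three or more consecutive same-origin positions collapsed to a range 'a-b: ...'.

Answer: the defect is in clip_value at line 30.
The tell: The earliest visible damage is log position 15 — 'update_gauge: inputs 26 and 26' rather than the intended 'update_gauge: inputs 26 and 1'.
Call chain: main.
First divergence: position 15 — shown 'update_gauge: inputs 26 and 26', intended 'update_gauge: inputs 26 and 1'.
Intended log window:
  13: grade_run returns 1
  14: stage values: 26 and 1
  15: update_gauge: inputs 26 and 1
  16: stage result 26
Execution walk:
  scan_readings([12, 4, 5, 5]) -> 26  [called from clip_value, line 27]
  grade_run([12, 4, 5, 5], 4) -> 1  [called from clip_value, line 28]
  update_gauge(26, 26) -> 1  [called from clip_value, line 30]
  clip_value([12, 4, 5, 5], 4) -> 1  [called from main, line 36]
Log origins:
  1: logged in main at line 35
  2: logged in clip_value at line 26
  3: logged in scan_readings at line 2
  4-7: logged in scan_readings at line 6
  8: logged in grade_run at line 10
  9-12: logged in grade_run at line 15
  13: logged in grade_run at line 16
  14: logged in clip_value at line 29
  15: logged in update_gauge at line 20
  16: logged in main at line 37
A correct fix: line 30: replace `update_gauge(floor, floor)` with `update_gauge(floor, pos)`.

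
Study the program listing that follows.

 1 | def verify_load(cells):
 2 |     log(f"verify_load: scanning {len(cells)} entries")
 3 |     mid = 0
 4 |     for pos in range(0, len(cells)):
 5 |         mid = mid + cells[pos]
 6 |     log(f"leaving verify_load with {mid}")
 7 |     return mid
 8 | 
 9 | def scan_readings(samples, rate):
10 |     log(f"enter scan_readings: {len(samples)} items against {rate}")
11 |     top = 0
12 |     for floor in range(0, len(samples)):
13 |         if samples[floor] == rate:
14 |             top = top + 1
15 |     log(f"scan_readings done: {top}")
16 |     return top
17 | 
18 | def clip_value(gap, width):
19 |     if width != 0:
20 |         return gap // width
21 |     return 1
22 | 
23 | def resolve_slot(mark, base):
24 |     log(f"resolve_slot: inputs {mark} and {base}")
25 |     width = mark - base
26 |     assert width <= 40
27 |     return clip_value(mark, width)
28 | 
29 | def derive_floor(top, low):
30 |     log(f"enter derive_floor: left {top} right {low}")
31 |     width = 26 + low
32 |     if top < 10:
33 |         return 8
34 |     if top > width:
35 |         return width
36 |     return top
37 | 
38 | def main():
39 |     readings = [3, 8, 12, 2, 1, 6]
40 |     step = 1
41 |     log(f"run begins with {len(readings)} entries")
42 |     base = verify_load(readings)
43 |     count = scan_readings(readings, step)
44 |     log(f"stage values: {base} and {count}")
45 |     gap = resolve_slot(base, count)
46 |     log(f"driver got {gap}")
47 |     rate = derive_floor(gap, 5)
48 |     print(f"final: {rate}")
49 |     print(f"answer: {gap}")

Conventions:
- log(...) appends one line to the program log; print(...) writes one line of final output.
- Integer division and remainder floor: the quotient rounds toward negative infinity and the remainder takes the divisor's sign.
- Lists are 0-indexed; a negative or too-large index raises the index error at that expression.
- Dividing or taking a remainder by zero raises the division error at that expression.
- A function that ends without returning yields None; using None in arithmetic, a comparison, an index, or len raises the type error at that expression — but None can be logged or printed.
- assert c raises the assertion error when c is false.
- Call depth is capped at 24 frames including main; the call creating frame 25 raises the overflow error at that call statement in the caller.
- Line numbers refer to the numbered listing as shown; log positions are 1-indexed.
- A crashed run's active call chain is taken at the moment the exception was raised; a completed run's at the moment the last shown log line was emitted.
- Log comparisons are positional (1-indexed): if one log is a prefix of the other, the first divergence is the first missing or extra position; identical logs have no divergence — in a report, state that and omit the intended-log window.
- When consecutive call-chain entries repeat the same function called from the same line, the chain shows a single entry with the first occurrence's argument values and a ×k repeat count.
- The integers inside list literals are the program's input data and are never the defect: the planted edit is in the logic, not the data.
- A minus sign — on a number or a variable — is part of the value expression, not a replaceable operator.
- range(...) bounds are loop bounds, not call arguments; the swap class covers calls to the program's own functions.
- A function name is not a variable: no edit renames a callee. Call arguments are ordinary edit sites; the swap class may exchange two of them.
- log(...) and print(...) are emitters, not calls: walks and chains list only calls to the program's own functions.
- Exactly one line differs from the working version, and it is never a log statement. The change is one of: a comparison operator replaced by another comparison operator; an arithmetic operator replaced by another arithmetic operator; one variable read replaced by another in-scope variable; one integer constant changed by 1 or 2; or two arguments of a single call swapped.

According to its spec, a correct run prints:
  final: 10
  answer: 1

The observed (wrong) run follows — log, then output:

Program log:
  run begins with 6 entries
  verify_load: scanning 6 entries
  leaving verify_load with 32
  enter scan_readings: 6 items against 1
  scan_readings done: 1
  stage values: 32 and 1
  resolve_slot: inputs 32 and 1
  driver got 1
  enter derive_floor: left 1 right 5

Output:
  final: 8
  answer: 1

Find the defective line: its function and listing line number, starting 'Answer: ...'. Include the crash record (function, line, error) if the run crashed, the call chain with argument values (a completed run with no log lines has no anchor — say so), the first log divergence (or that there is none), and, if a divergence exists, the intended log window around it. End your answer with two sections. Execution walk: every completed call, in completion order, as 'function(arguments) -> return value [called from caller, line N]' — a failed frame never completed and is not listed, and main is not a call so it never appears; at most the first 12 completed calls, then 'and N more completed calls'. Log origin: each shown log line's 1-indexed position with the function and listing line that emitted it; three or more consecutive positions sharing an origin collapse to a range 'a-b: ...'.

Answer: the defect is in derive_floor at line 33.
The tell: Log streams are identical — the defect surfaces only in the printed output.
Call chain: main -> derive_floor(1, 5) (called at line 47).
First divergence: none; the two logs match at every position.
Execution walk:
  verify_load([3, 8, 12, 2, 1, 6]) -> 32  [called from main, line 42]
  scan_readings([3, 8, 12, 2, 1, 6], 1) -> 1  [called from main, line 43]
  clip_value(32, 31) -> 1  [called from resolve_slot, line 27]
  resolve_slot(32, 1) -> 1  [called from main, line 45]
  derive_floor(1, 5) -> 8  [called from main, line 47]
Log origins:
  1: emitted by main (line 41)
  2: emitted by verify_load (line 2)
  3: emitted by verify_load (line 6)
  4: emitted by scan_readings (line 10)
  5: emitted by scan_readings (line 15)
  6: emitted by main (line 44)
  7: emitted by resolve_slot (line 24)
  8: emitted by main (line 46)
  9: emitted by derive_floor (line 30)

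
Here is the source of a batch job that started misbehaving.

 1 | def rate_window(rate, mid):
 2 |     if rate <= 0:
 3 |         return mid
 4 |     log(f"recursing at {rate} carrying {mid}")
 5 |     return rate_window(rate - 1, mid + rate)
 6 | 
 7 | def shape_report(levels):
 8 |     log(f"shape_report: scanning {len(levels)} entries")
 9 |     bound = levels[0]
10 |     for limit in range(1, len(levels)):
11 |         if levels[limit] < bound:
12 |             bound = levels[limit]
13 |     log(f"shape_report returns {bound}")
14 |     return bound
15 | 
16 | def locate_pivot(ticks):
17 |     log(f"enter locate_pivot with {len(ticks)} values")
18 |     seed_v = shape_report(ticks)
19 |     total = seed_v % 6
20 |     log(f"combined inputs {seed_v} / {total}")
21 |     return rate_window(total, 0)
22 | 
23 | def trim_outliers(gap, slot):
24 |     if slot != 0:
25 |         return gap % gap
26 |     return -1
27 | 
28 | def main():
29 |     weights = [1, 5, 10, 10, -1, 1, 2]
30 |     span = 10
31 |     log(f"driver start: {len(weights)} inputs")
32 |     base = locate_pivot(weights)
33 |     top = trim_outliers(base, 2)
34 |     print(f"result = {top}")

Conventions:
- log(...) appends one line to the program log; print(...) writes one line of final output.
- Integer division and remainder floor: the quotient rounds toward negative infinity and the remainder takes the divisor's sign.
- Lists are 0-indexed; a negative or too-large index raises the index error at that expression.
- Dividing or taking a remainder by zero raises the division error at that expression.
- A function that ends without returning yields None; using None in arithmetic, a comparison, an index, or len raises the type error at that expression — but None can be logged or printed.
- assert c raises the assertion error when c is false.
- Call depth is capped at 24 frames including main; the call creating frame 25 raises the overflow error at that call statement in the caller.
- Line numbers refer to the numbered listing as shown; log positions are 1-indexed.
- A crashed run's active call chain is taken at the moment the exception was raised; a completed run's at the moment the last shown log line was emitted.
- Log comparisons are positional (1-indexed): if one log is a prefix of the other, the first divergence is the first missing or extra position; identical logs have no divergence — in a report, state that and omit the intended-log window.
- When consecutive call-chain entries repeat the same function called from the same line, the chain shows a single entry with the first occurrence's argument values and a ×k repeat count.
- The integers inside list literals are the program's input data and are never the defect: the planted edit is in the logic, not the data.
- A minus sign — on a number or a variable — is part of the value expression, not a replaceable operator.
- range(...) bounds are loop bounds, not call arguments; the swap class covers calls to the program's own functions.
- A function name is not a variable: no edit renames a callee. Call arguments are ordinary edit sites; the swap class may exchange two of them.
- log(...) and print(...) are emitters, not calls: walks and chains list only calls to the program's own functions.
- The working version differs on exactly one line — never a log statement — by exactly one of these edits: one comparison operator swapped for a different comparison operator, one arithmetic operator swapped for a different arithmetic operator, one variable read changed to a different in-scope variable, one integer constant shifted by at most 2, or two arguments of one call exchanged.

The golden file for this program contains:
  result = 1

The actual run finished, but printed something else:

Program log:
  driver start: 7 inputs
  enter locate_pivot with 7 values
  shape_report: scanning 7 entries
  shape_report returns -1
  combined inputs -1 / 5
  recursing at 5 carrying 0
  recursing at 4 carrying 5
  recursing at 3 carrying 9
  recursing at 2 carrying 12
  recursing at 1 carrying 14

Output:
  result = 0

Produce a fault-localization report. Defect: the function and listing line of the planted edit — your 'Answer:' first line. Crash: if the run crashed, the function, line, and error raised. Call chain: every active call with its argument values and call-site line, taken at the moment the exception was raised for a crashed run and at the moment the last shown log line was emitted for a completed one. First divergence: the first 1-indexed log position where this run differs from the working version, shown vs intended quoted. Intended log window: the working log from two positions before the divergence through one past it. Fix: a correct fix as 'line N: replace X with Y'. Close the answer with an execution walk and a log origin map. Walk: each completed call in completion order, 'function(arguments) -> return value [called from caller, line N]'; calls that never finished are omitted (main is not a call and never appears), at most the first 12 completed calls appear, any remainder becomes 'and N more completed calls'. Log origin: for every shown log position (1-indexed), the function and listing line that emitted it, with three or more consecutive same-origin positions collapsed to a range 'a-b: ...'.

Answer: the defect is in trim_outliers at line 25.
Core observation: The two runs log identically and part ways only at the printed values.
Call chain: main -> locate_pivot([1, 5, 10, 10, -1, 1, 2]) (called at line 32) -> rate_window(5, 0) (called at line 21) -> rate_window(4, 5) (called at line 5) ×4.
First divergence: there is none — every log position agrees.
Execution walk:
  shape_report([1, 5, 10, 10, -1, 1, 2]) -> -1  [called from locate_pivot, line 18]
  rate_window(0, 15) -> 15  [called from rate_window, line 5]
  rate_window(1, 14) -> 15  [called from rate_window, line 5]
  rate_window(2, 12) -> 15  [called from rate_window, line 5]
  rate_window(3, 9) -> 15  [called from rate_window, line 5]
  rate_window(4, 5) -> 15  [called from rate_window, line 5]
  rate_window(5, 0) -> 15  [called from locate_pivot, line 21]
  locate_pivot([1, 5, 10, 10, -1, 1, 2]) -> 15  [called from main, line 32]
  trim_outliers(15, 2) -> 0  [called from main, line 33]
Log origins:
  1: from main, line 31
  2: from locate_pivot, line 17
  3: from shape_report, line 8
  4: from shape_report, line 13
  5: from locate_pivot, line 20
  6-10: from rate_window, line 4
A correct fix: line 25: replace `gap % gap` with `gap % slot`.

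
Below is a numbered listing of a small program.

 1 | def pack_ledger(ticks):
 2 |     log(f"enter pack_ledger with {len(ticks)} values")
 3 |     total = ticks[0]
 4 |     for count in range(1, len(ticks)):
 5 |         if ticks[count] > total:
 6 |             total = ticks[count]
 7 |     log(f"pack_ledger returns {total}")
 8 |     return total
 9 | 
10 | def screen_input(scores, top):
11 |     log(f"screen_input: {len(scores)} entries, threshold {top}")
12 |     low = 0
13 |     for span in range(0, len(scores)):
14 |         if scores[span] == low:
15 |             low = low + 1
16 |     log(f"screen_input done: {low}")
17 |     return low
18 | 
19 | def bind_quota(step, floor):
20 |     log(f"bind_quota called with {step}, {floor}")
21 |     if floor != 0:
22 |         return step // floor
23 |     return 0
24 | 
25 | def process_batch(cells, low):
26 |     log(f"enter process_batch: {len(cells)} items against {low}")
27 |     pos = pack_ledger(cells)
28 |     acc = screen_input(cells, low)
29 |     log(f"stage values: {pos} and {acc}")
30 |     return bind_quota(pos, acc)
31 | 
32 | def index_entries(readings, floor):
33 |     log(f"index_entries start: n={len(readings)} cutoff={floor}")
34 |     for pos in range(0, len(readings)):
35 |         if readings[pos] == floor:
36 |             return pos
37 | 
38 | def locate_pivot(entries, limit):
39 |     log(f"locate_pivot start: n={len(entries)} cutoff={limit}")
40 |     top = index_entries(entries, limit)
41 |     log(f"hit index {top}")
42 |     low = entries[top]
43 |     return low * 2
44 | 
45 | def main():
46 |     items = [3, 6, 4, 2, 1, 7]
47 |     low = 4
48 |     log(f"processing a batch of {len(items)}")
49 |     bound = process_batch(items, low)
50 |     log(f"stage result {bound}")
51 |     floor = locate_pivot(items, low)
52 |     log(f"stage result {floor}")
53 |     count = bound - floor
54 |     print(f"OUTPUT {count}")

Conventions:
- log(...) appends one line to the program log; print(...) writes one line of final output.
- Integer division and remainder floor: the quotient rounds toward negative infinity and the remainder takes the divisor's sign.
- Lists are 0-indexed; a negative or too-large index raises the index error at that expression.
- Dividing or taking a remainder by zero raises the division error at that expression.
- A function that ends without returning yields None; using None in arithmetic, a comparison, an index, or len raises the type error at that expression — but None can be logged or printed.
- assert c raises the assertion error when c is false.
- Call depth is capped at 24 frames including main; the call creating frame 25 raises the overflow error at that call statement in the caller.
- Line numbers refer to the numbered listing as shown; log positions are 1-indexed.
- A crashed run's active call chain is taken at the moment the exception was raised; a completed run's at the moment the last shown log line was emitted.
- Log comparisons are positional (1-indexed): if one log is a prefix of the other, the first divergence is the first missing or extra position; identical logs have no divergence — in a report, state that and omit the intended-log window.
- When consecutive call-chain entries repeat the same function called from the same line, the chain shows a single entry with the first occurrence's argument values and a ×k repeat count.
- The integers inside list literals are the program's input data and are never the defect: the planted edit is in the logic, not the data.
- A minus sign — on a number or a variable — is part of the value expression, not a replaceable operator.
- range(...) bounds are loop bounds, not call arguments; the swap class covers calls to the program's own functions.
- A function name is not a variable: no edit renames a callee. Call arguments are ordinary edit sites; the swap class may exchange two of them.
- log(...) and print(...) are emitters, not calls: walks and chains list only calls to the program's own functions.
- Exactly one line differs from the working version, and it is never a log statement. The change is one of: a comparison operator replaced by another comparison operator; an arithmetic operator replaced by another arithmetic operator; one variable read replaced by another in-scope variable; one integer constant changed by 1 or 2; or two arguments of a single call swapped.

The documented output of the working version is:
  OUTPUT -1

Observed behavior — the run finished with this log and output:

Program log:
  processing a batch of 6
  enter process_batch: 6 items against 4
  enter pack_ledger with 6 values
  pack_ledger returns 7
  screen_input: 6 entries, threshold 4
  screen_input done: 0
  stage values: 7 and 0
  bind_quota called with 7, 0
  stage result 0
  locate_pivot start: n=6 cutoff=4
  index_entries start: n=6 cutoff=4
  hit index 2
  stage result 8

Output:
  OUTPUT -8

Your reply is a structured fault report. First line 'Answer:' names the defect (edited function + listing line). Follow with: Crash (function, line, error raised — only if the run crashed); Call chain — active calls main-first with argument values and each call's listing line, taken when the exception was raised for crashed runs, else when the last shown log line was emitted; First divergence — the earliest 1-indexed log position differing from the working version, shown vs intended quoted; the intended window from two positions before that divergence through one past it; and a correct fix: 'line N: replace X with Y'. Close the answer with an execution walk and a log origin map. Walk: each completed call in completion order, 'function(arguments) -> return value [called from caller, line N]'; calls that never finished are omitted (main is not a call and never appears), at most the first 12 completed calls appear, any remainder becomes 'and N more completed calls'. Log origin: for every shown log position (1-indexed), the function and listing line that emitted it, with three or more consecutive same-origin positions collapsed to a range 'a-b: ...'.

Answer: the defect is in screen_input at line 14.
Key fact: At log position 6 the runs split — shown 'screen_input done: 0', but the working version logs 'screen_input done: 1'.
Call chain: main.
First divergence: position 6 — shown 'screen_input done: 0', intended 'screen_input done: 1'.
Intended log window:
  4: pack_ledger returns 7
  5: screen_input: 6 entries, threshold 4
  6: screen_input done: 1
  7: stage values: 7 and 1
Execution walk:
  pack_ledger([3, 6, 4, 2, 1, 7]) -> 7  [called from process_batch, line 27]
  screen_input([3, 6, 4, 2, 1, 7], 4) -> 0  [called from process_batch, line 28]
  bind_quota(7, 0) -> 0  [called from process_batch, line 30]
  process_batch([3, 6, 4, 2, 1, 7], 4) -> 0  [called from main, line 49]
  index_entries([3, 6, 4, 2, 1, 7], 4) -> 2  [called from locate_pivot, line 40]
  locate_pivot([3, 6, 4, 2, 1, 7], 4) -> 8  [called from main, line 51]
Log origins:
  1: logged in main at line 48
  2: logged in process_batch at line 26
  3: logged in pack_ledger at line 2
  4: logged in pack_ledger at line 7
  5: logged in screen_input at line 11
  6: logged in screen_input at line 16
  7: logged in process_batch at line 29
  8: logged in bind_quota at line 20
  9: logged in main at line 50
  10: logged in locate_pivot at line 39
  11: logged in index_entries at line 33
  12: logged in locate_pivot at line 41
  13: logged in main at line 52
A correct fix: line 14: replace `low` with `top`.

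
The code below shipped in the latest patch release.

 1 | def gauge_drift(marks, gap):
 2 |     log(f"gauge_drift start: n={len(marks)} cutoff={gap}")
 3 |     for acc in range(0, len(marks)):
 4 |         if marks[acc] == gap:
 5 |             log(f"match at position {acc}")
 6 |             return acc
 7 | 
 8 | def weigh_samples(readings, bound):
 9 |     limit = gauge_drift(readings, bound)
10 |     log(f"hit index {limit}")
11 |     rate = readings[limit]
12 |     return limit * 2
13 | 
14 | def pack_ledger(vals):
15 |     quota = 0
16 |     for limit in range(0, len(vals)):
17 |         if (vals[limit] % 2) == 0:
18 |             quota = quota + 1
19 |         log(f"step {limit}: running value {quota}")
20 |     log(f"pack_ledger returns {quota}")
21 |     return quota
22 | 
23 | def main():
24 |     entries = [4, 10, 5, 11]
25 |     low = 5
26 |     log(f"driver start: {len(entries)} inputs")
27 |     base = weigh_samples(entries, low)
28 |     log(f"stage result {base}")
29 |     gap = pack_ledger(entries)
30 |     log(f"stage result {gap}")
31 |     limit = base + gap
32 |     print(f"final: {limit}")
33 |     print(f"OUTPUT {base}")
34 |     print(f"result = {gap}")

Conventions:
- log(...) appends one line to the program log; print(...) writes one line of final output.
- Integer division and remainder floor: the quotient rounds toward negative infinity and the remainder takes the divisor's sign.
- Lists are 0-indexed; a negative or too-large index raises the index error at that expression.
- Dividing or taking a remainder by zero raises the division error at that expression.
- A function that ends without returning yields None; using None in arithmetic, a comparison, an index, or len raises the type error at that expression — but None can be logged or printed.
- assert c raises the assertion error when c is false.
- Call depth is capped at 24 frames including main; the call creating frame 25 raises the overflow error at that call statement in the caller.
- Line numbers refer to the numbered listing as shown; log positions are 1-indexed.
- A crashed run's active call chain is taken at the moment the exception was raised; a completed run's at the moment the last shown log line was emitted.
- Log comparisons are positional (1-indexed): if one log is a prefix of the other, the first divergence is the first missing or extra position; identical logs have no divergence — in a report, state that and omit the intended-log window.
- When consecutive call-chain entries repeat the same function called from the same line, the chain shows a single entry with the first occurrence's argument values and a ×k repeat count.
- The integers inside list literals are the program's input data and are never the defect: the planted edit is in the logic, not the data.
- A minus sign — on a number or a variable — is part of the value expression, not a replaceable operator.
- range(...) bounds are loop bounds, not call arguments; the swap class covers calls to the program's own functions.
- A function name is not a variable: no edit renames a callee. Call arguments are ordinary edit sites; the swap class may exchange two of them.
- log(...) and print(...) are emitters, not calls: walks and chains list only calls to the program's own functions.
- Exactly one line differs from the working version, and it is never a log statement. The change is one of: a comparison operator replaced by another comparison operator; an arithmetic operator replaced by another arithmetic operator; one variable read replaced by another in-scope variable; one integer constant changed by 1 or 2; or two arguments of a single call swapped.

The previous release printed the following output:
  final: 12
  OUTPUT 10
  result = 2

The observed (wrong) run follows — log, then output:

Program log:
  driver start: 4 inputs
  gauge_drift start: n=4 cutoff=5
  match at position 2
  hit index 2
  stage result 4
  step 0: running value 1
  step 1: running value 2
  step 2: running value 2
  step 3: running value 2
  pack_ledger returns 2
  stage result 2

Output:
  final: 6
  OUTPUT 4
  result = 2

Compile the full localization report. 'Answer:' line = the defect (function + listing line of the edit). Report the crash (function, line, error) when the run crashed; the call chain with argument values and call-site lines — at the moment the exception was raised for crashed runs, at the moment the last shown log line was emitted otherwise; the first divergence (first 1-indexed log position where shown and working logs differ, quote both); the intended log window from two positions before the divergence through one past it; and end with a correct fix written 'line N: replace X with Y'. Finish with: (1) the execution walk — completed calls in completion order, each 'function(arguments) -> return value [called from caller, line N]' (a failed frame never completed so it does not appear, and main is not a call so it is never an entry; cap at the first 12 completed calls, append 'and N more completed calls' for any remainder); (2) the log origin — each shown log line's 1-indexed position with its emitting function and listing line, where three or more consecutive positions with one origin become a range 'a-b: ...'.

Answer: the defect is in weigh_samples at line 12.
Key fact: Position 5 is the first bad log line: 'stage result 4' should read 'stage result 10'.
Call chain: main.
First divergence: position 5 — the shown line 'stage result 4' should read 'stage result 10'.
Intended log window:
  3: match at position 2
  4: hit index 2
  5: stage result 10
  6: step 0: running value 1
Execution walk:
  gauge_drift([4, 10, 5, 11], 5) -> 2  [called from weigh_samples, line 9]
  weigh_samples([4, 10, 5, 11], 5) -> 4  [called from main, line 27]
  pack_ledger([4, 10, 5, 11]) -> 2  [called from main, line 29]
Log line origins:
  1: logged in main at line 26
  2: logged in gauge_drift at line 2
  3: logged in gauge_drift at line 5
  4: logged in weigh_samples at line 10
  5: logged in main at line 28
  6-9: logged in pack_ledger at line 19
  10: logged in pack_ledger at line 20
  11: logged in main at line 30
A correct fix: line 12: replace `limit` with `rate`.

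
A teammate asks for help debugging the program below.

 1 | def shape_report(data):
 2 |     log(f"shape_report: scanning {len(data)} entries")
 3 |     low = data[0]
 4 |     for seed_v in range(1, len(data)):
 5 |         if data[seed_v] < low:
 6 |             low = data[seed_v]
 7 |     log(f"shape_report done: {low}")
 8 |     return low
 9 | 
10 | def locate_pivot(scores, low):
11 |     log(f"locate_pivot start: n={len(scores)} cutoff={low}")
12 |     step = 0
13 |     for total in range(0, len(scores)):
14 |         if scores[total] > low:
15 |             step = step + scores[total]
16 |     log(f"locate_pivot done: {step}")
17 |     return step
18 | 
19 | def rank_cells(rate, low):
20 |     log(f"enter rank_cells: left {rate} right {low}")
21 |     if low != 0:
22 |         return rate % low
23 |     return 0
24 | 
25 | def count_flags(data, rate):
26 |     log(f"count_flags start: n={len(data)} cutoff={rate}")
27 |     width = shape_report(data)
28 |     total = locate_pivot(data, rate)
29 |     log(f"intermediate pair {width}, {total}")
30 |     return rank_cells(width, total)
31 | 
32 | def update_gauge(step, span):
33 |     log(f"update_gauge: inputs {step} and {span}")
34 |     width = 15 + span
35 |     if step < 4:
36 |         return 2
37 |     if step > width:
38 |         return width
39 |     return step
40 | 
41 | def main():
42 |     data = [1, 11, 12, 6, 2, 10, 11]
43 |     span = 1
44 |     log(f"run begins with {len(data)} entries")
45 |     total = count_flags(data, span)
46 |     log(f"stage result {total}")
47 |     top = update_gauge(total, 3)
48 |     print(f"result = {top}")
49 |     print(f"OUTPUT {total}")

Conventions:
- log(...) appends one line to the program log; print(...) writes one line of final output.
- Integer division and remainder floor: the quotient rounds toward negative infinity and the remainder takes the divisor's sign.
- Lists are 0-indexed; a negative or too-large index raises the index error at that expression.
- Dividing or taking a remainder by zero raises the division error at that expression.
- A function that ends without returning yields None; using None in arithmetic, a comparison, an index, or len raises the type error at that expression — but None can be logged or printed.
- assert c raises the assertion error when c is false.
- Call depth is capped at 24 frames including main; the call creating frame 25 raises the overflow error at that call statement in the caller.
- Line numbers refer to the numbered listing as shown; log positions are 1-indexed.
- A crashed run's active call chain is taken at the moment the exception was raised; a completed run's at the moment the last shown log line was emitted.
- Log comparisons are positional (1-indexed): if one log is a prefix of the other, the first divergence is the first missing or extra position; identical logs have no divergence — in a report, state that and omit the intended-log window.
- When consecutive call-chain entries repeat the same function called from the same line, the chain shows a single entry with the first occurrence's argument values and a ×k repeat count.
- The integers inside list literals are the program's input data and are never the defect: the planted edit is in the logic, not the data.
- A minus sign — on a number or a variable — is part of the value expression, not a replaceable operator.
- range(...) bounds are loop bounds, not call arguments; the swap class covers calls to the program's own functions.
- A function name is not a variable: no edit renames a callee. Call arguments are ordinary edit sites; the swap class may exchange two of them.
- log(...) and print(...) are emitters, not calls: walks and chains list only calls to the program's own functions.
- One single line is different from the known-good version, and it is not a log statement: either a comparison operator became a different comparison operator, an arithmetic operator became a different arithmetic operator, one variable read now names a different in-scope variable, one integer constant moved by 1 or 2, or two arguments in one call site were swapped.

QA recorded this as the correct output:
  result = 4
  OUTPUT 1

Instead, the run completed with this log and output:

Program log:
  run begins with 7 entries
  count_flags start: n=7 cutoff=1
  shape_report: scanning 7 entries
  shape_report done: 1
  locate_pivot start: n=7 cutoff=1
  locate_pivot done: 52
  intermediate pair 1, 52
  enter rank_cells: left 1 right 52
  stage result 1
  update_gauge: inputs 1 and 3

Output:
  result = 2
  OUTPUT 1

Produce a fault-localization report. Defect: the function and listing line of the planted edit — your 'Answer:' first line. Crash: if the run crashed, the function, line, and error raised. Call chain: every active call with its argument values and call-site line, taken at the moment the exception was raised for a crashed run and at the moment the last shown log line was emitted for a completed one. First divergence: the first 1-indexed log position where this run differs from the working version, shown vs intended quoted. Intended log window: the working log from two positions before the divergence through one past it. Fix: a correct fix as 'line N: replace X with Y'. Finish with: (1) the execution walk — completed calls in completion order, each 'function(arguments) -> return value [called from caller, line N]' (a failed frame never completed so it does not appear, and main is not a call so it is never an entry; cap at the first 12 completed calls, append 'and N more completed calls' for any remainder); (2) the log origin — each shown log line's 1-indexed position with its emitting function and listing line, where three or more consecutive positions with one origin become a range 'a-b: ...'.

Answer: the defect is in update_gauge at line 36.
Core observation: Every logged value matches the working version; the printed result is what differs.
Call chain: main -> update_gauge(1, 3) (called at line 47).
First divergence: none; the two logs match at every position.
Execution walk:
  shape_report([1, 11, 12, 6, 2, 10, 11]) -> 1  [called from count_flags, line 27]
  locate_pivot([1, 11, 12, 6, 2, 10, 11], 1) -> 52  [called from count_flags, line 28]
  rank_cells(1, 52) -> 1  [called from count_flags, line 30]
  count_flags([1, 11, 12, 6, 2, 10, 11], 1) -> 1  [called from main, line 45]
  update_gauge(1, 3) -> 2  [called from main, line 47]
Log line origins:
  1: from main, line 44
  2: from count_flags, line 26
  3: from shape_report, line 2
  4: from shape_report, line 7
  5: from locate_pivot, line 11
  6: from locate_pivot, line 16
  7: from count_flags, line 29
  8: from rank_cells, line 20
  9: from main, line 46
  10: from update_gauge, line 33
A correct fix: line 36: replace `2` with `4`.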